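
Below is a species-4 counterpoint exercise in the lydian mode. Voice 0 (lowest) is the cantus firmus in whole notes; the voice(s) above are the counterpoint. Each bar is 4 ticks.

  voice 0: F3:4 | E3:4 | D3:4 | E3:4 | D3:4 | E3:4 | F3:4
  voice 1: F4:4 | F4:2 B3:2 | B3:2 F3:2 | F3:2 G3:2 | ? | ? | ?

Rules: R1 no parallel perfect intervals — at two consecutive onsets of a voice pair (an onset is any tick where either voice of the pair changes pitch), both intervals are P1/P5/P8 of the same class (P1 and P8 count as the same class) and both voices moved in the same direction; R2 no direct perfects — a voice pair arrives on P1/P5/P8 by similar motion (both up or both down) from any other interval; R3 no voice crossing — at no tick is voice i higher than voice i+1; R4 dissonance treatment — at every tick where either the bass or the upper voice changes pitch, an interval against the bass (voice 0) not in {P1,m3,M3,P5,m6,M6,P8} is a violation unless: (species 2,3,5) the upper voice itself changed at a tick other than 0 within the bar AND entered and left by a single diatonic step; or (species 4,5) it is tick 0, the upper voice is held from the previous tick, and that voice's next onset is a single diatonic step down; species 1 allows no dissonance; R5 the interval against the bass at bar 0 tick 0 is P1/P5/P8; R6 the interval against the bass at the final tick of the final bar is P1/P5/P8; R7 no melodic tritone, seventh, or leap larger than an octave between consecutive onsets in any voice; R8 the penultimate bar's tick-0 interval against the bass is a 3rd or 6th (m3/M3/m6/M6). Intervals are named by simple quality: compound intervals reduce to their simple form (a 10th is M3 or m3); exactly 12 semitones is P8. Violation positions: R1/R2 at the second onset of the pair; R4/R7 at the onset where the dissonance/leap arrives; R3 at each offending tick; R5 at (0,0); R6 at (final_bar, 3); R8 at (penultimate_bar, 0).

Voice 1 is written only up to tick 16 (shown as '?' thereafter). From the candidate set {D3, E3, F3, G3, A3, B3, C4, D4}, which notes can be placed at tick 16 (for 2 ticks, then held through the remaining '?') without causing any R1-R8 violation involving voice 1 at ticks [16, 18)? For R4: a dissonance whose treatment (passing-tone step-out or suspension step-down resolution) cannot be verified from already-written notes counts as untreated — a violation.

D3: violates R2
E3: violates R4
F3: legal
G3: violates R4
A3: legal
B3: legal
C4: violates R4
D4: legal

{A3, B3, D4, F3}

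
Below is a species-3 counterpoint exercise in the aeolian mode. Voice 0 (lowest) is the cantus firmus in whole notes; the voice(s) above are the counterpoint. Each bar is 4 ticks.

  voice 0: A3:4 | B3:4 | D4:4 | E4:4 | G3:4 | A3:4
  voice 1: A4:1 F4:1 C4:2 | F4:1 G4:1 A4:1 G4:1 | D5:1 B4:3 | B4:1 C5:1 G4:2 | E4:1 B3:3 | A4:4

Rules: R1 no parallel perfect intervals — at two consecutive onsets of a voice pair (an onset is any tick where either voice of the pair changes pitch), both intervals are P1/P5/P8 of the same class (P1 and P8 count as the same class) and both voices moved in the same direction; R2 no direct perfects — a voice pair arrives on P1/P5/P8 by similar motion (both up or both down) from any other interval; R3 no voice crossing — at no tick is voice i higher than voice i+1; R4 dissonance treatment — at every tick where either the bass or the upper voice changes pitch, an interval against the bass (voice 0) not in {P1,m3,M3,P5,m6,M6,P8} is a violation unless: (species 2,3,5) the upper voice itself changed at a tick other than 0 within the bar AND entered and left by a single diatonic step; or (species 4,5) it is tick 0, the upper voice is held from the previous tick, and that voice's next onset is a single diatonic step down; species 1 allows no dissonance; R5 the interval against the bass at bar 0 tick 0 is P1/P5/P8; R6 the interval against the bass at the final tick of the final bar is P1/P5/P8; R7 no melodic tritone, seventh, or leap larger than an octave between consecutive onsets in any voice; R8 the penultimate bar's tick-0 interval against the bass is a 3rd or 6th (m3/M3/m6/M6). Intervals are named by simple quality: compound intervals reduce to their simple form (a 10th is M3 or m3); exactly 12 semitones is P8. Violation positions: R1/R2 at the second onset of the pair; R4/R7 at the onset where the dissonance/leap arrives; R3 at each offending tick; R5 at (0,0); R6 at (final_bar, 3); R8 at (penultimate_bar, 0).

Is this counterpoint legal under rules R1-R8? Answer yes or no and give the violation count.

No (4 violations)

bar 0: v0=A3 v1=A4 (P8)
bar 1: v0=B3 v1=F4 (TT)
bar 2: v0=D4 v1=D5 (P8)
bar 3: v0=E4 v1=B4 (P5)
bar 4: v0=G3 v1=E4 (M6)
bar 5: v0=A3 v1=A4 (P8)
  R4 @ bar1.0: B3/F4 TT untreated
  R2 @ bar2.0: B3/G4 m6 -> D4/D5 P8 similar
  R2 @ bar5.0: G3/B3 M3 -> A3/A4 P8 similar
  R7 @ bar5.0: B3->A4 leap 10st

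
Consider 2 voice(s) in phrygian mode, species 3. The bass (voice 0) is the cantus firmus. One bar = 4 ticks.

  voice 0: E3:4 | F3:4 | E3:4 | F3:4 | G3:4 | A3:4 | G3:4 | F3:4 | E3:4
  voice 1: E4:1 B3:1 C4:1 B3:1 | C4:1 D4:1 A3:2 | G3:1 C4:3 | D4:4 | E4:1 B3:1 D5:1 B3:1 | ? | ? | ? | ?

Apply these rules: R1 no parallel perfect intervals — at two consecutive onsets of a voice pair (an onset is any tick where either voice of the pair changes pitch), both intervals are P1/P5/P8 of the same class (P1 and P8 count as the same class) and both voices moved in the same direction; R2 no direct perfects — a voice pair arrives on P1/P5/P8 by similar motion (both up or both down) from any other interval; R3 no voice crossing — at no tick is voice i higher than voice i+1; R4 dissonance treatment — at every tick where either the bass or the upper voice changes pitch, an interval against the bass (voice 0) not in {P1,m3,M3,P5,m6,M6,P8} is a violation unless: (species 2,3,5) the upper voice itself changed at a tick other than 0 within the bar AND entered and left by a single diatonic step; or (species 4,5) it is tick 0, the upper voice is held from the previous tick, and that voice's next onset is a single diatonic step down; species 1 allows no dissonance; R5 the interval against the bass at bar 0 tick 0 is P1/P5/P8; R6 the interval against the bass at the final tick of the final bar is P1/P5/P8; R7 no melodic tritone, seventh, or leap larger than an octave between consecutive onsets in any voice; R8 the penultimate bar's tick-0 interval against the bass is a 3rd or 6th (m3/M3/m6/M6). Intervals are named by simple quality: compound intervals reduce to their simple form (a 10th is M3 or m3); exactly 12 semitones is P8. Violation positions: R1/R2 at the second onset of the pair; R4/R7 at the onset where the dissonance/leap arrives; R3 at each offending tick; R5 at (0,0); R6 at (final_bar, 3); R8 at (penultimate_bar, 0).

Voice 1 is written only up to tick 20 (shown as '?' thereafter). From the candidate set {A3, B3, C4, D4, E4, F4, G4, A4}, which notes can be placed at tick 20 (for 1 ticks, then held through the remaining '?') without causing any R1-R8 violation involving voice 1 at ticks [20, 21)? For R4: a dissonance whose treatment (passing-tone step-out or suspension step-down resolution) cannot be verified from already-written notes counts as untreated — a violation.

{A3, C4}

A3: legal
B3: violates R4
C4: legal
D4: violates R4
E4: violates R2
F4: violates R7
G4: violates R4
A4: violates R2,R7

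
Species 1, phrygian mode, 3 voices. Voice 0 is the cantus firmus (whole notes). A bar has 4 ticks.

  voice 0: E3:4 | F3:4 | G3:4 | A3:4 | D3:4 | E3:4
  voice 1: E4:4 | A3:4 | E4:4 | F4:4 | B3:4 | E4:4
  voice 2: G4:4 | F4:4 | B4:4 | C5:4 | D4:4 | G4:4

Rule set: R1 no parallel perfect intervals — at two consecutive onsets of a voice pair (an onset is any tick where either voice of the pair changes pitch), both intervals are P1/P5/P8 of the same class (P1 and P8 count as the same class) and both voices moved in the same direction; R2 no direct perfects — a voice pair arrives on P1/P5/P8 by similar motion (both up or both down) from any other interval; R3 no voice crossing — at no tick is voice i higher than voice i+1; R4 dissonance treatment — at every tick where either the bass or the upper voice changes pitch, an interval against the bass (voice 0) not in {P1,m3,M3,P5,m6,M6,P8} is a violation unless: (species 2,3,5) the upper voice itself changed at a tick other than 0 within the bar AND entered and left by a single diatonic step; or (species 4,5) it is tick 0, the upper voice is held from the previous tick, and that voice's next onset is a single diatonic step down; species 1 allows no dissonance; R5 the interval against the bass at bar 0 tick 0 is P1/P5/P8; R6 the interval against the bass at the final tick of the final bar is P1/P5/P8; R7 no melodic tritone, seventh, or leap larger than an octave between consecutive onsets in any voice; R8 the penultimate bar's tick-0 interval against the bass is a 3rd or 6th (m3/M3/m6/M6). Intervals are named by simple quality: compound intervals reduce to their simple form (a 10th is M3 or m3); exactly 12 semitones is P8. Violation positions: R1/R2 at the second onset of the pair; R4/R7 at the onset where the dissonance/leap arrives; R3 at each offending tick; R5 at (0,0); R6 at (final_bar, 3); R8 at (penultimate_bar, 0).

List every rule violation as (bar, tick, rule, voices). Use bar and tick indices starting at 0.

(0, 0, R5, (0, 2))
(2, 0, R2, (1, 2))
(2, 0, R7, (2,))
(3, 0, R1, (1, 2))
(4, 0, R2, (0, 2))
(4, 0, R7, (1,))
(4, 0, R7, (2,))
(4, 0, R8, (0, 2))
(5, 0, R2, (0, 1))
(5, 3, R6, (0, 2))

bar 0: v0=E3 v1=E4 v2=G4 downbeat m3
bar 1: v0=F3 v1=A3 v2=F4 downbeat P8
bar 2: v0=G3 v1=E4 v2=B4 downbeat M3
bar 3: v0=A3 v1=F4 v2=C5 downbeat m3
bar 4: v0=D3 v1=B3 v2=D4 downbeat P8
bar 5: v0=E3 v1=E4 v2=G4 downbeat m3
  -> R5 @ bar 0 tick 0 v(0, 2): opens on m3
  -> R2 @ bar 2 tick 0 v(1, 2): A3/F4 m6 -> E4/B4 P5 similar
  -> R7 @ bar 2 tick 0 v(2,): F4->B4 leap 6st
  -> R1 @ bar 3 tick 0 v(1, 2): E4/B4 P5 -> F4/C5 P5 similar
  -> R2 @ bar 4 tick 0 v(0, 2): A3/C5 m3 -> D3/D4 P8 similar
  -> R7 @ bar 4 tick 0 v(1,): F4->B3 leap 6st
  -> R7 @ bar 4 tick 0 v(2,): C5->D4 leap 10st
  -> R8 @ bar 4 tick 0 v(0, 2): penult P8 not 3rd/6th
  -> R2 @ bar 5 tick 0 v(0, 1): D3/B3 M6 -> E3/E4 P8 similar
  -> R6 @ bar 5 tick 3 v(0, 2): closes on m3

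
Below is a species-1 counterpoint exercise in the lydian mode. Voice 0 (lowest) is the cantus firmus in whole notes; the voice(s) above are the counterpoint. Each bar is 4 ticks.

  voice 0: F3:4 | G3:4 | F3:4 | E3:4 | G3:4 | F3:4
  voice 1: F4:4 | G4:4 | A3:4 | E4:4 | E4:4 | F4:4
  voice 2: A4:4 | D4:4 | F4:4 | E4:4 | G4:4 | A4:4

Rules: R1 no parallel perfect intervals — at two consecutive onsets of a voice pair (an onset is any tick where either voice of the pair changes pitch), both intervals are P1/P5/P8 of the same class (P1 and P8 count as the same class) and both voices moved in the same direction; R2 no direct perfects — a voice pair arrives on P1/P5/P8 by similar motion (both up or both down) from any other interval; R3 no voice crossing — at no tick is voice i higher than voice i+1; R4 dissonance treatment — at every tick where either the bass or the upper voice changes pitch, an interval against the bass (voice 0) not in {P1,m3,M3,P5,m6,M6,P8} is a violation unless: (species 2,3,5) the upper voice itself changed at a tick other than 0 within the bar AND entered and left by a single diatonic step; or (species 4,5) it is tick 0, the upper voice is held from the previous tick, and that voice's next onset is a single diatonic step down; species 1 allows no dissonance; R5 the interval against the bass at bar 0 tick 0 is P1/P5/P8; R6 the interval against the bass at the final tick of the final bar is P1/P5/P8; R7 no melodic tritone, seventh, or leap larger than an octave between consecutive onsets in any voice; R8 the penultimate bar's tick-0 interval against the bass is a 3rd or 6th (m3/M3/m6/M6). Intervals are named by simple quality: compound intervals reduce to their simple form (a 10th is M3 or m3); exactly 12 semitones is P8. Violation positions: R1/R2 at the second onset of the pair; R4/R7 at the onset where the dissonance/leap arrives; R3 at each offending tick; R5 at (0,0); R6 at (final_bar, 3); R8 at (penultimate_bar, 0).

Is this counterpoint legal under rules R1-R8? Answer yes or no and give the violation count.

bar 0: v0=F3 v1=F4 v2=A4 (M3)
bar 1: v0=G3 v1=G4 v2=D4 (P5)
bar 2: v0=F3 v1=A3 v2=F4 (P8)
bar 3: v0=E3 v1=E4 v2=E4 (P8)
bar 4: v0=G3 v1=E4 v2=G4 (P8)
bar 5: v0=F3 v1=F4 v2=A4 (M3)
  R5 @ bar0.0: opens on M3
  R1 @ bar1.0: F3/F4 P8 -> G3/G4 P8 similar
  R3 @ bar1.0: G4 above D4
  R3 @ bar1.1: G4 above D4
  R3 @ bar1.2: G4 above D4
  R3 @ bar1.3: G4 above D4
  R7 @ bar2.0: G4->A3 leap 10st
  R1 @ bar3.0: F3/F4 P8 -> E3/E4 P8 similar
  R1 @ bar4.0: E3/E4 P8 -> G3/G4 P8 similar
  R8 @ bar4.0: penult P8 not 3rd/6th
  R6 @ bar5.3: closes on M3

No (11 violations)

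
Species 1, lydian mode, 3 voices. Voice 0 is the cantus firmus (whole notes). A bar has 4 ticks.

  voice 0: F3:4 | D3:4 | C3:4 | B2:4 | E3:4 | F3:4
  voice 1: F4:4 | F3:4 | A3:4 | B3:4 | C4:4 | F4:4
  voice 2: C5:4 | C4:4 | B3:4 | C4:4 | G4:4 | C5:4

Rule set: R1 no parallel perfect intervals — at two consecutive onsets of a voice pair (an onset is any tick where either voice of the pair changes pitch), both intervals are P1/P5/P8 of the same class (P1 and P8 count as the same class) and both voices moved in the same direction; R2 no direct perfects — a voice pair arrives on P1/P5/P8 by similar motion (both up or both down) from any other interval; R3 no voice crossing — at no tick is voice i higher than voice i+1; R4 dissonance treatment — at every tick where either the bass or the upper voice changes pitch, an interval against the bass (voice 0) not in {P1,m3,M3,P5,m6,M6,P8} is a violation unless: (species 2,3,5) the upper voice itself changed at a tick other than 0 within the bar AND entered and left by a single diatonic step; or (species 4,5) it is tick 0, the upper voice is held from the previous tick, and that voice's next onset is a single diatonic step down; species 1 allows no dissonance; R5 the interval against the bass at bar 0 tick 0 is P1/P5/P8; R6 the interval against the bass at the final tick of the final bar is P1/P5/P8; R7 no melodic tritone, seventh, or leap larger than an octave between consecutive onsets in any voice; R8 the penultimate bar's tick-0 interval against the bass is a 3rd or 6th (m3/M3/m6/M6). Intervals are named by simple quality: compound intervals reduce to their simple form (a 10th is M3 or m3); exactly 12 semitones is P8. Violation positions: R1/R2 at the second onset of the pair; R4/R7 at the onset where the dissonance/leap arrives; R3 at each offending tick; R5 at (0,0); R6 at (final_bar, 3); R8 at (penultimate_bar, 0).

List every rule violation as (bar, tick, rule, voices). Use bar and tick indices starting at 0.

(1, 0, R1, (1, 2))
(1, 0, R4, (0, 2))
(2, 0, R4, (0, 2))
(3, 0, R4, (0, 2))
(4, 0, R2, (1, 2))
(5, 0, R1, (1, 2))
(5, 0, R2, (0, 1))
(5, 0, R2, (0, 2))

bar 0: v0=F3 v1=F4 v2=C5 downbeat P5
bar 1: v0=D3 v1=F3 v2=C4 downbeat m7
bar 2: v0=C3 v1=A3 v2=B3 downbeat M7
bar 3: v0=B2 v1=B3 v2=C4 downbeat m2
bar 4: v0=E3 v1=C4 v2=G4 downbeat m3
bar 5: v0=F3 v1=F4 v2=C5 downbeat P5
  -> R1 @ bar 1 tick 0 v(1, 2): F4/C5 P5 -> F3/C4 P5 similar
  -> R4 @ bar 1 tick 0 v(0, 2): D3/C4 m7 untreated
  -> R4 @ bar 2 tick 0 v(0, 2): C3/B3 M7 untreated
  -> R4 @ bar 3 tick 0 v(0, 2): B2/C4 m2 untreated
  -> R2 @ bar 4 tick 0 v(1, 2): B3/C4 m2 -> C4/G4 P5 similar
  -> R1 @ bar 5 tick 0 v(1, 2): C4/G4 P5 -> F4/C5 P5 similar
  -> R2 @ bar 5 tick 0 v(0, 1): E3/C4 m6 -> F3/F4 P8 similar
  -> R2 @ bar 5 tick 0 v(0, 2): E3/G4 m3 -> F3/C5 P5 similar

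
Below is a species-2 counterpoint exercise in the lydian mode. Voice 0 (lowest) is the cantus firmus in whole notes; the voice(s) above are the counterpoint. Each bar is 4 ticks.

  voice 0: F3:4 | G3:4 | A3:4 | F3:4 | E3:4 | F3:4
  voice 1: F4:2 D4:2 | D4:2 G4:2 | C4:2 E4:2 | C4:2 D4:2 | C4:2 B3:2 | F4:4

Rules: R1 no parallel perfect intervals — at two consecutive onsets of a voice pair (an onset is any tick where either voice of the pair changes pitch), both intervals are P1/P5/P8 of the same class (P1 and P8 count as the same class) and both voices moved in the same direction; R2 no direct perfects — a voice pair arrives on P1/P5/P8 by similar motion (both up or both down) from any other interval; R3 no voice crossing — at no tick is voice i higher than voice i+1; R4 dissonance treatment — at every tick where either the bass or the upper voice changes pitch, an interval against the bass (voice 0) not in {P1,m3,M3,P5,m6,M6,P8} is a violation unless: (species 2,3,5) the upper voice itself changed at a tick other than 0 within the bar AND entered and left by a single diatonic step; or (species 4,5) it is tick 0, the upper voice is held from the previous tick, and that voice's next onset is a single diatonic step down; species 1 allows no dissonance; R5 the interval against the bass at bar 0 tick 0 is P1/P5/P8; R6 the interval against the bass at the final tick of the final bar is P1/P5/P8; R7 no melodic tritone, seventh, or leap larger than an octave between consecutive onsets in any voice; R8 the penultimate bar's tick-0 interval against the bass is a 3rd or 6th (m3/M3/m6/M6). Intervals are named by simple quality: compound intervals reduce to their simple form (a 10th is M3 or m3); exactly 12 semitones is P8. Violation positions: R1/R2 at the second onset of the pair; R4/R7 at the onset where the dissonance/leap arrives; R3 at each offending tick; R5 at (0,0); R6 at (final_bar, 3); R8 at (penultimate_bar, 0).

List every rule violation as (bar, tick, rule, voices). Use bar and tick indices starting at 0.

(3, 0, R1, (0, 1))
(5, 0, R2, (0, 1))
(5, 0, R7, (1,))

bar 0: v0=F3 v1=F4 downbeat P8
bar 1: v0=G3 v1=D4 downbeat P5
bar 2: v0=A3 v1=C4 downbeat m3
bar 3: v0=F3 v1=C4 downbeat P5
bar 4: v0=E3 v1=C4 downbeat m6
bar 5: v0=F3 v1=F4 downbeat P8
  -> R1 @ bar 3 tick 0 v(0, 1): A3/E4 P5 -> F3/C4 P5 similar
  -> R2 @ bar 5 tick 0 v(0, 1): E3/B3 P5 -> F3/F4 P8 similar
  -> R7 @ bar 5 tick 0 v(1,): B3->F4 leap 6st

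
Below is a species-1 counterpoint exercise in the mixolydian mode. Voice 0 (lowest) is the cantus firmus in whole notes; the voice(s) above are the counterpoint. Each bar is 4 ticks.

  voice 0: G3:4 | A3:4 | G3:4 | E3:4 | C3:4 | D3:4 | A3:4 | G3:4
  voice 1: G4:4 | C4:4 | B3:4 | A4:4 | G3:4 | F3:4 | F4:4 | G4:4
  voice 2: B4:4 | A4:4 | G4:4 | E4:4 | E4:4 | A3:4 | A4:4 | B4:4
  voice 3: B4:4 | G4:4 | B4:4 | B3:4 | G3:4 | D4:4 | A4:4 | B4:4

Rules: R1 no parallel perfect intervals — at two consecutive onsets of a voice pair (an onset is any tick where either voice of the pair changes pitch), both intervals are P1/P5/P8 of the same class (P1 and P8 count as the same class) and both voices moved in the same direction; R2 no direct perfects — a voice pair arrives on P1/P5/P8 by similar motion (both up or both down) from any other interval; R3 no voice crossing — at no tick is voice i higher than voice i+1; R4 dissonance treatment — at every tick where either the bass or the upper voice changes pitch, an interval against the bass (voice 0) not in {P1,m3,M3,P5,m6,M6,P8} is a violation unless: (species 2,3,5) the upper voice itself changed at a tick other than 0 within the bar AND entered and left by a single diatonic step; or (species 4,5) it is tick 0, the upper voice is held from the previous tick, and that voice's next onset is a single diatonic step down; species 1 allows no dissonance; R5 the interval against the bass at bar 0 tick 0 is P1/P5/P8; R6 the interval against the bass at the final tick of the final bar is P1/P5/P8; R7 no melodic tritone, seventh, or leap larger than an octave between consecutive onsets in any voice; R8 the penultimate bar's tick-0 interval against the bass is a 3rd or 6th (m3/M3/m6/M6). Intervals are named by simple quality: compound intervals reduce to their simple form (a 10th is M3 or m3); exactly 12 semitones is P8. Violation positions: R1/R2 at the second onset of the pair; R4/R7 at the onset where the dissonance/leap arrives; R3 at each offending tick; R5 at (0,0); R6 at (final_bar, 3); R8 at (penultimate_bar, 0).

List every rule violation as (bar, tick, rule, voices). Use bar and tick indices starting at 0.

bar 0: v0=G3 v1=G4 v2=B4 v3=B4 downbeat M3
bar 1: v0=A3 v1=C4 v2=A4 v3=G4 downbeat m7
bar 2: v0=G3 v1=B3 v2=G4 v3=B4 downbeat M3
bar 3: v0=E3 v1=A4 v2=E4 v3=B3 downbeat P5
bar 4: v0=C3 v1=G3 v2=E4 v3=G3 downbeat P5
bar 5: v0=D3 v1=F3 v2=A3 v3=D4 downbeat P8
bar 6: v0=A3 v1=F4 v2=A4 v3=A4 downbeat P8
bar 7: v0=G3 v1=G4 v2=B4 v3=B4 downbeat M3
  -> R5 @ bar 0 tick 0 v(0, 2): opens on M3
  -> R5 @ bar 0 tick 0 v(0, 3): opens on M3
  -> R2 @ bar 1 tick 0 v(1, 3): G4/B4 M3 -> C4/G4 P5 similar
  -> R3 @ bar 1 tick 0 v(2, 3): A4 above G4
  -> R4 @ bar 1 tick 0 v(0, 3): A3/G4 m7 untreated
  -> R3 @ bar 1 tick 1 v(2, 3): A4 above G4
  -> R3 @ bar 1 tick 2 v(2, 3): A4 above G4
  -> R3 @ bar 1 tick 3 v(2, 3): A4 above G4
  -> R1 @ bar 2 tick 0 v(0, 2): A3/A4 P8 -> G3/G4 P8 similar
  -> R1 @ bar 3 tick 0 v(0, 2): G3/G4 P8 -> E3/E4 P8 similar
  -> R2 @ bar 3 tick 0 v(0, 3): G3/B4 M3 -> E3/B3 P5 similar
  -> R3 @ bar 3 tick 0 v(1, 2): A4 above E4
  -> R3 @ bar 3 tick 0 v(2, 3): E4 above B3
  -> R4 @ bar 3 tick 0 v(0, 1): E3/A4 P4 untreated
  -> R7 @ bar 3 tick 0 v(1,): B3->A4 leap 10st
  -> R3 @ bar 3 tick 1 v(1, 2): A4 above E4
  -> R3 @ bar 3 tick 1 v(2, 3): E4 above B3
  -> R3 @ bar 3 tick 2 v(1, 2): A4 above E4
  -> R3 @ bar 3 tick 2 v(2, 3): E4 above B3
  -> R3 @ bar 3 tick 3 v(1, 2): A4 above E4
  -> R3 @ bar 3 tick 3 v(2, 3): E4 above B3
  -> R1 @ bar 4 tick 0 v(0, 3): E3/B3 P5 -> C3/G3 P5 similar
  -> R2 @ bar 4 tick 0 v(0, 1): E3/A4 P4 -> C3/G3 P5 similar
  -> R2 @ bar 4 tick 0 v(1, 3): A4/B3 m7 -> G3/G3 P1 similar
  -> R3 @ bar 4 tick 0 v(2, 3): E4 above G3
  -> R7 @ bar 4 tick 0 v(1,): A4->G3 leap 14st
  -> R3 @ bar 4 tick 1 v(2, 3): E4 above G3
  -> R3 @ bar 4 tick 2 v(2, 3): E4 above G3
  -> R3 @ bar 4 tick 3 v(2, 3): E4 above G3
  -> R2 @ bar 5 tick 0 v(0, 3): C3/G3 P5 -> D3/D4 P8 similar
  -> R1 @ bar 6 tick 0 v(0, 3): D3/D4 P8 -> A3/A4 P8 similar
  -> R2 @ bar 6 tick 0 v(0, 2): D3/A3 P5 -> A3/A4 P8 similar
  -> R2 @ bar 6 tick 0 v(2, 3): A3/D4 P4 -> A4/A4 P1 similar
  -> R8 @ bar 6 tick 0 v(0, 2): penult P8 not 3rd/6th
  -> R8 @ bar 6 tick 0 v(0, 3): penult P8 not 3rd/6th
  -> R1 @ bar 7 tick 0 v(2, 3): A4/A4 P1 -> B4/B4 P1 similar
  -> R6 @ bar 7 tick 3 v(0, 2): closes on M3
  -> R6 @ bar 7 tick 3 v(0, 3): closes on M3

(0, 0, R5, (0, 2))
(0, 0, R5, (0, 3))
(1, 0, R2, (1, 3))
(1, 0, R3, (2, 3))
(1, 0, R4, (0, 3))
(1, 1, R3, (2, 3))
(1, 2, R3, (2, 3))
(1, 3, R3, (2, 3))
(2, 0, R1, (0, 2))
(3, 0, R1, (0, 2))
(3, 0, R2, (0, 3))
(3, 0, R3, (1, 2))
(3, 0, R3, (2, 3))
(3, 0, R4, (0, 1))
(3, 0, R7, (1,))
(3, 1, R3, (1, 2))
(3, 1, R3, (2, 3))
(3, 2, R3, (1, 2))
(3, 2, R3, (2, 3))
(3, 3, R3, (1, 2))
(3, 3, R3, (2, 3))
(4, 0, R1, (0, 3))
(4, 0, R2, (0, 1))
(4, 0, R2, (1, 3))
(4, 0, R3, (2, 3))
(4, 0, R7, (1,))
(4, 1, R3, (2, 3))
(4, 2, R3, (2, 3))
(4, 3, R3, (2, 3))
(5, 0, R2, (0, 3))
(6, 0, R1, (0, 3))
(6, 0, R2, (0, 2))
(6, 0, R2, (2, 3))
(6, 0, R8, (0, 2))
(6, 0, R8, (0, 3))
(7, 0, R1, (2, 3))
(7, 3, R6, (0, 2))
(7, 3, R6, (0, 3))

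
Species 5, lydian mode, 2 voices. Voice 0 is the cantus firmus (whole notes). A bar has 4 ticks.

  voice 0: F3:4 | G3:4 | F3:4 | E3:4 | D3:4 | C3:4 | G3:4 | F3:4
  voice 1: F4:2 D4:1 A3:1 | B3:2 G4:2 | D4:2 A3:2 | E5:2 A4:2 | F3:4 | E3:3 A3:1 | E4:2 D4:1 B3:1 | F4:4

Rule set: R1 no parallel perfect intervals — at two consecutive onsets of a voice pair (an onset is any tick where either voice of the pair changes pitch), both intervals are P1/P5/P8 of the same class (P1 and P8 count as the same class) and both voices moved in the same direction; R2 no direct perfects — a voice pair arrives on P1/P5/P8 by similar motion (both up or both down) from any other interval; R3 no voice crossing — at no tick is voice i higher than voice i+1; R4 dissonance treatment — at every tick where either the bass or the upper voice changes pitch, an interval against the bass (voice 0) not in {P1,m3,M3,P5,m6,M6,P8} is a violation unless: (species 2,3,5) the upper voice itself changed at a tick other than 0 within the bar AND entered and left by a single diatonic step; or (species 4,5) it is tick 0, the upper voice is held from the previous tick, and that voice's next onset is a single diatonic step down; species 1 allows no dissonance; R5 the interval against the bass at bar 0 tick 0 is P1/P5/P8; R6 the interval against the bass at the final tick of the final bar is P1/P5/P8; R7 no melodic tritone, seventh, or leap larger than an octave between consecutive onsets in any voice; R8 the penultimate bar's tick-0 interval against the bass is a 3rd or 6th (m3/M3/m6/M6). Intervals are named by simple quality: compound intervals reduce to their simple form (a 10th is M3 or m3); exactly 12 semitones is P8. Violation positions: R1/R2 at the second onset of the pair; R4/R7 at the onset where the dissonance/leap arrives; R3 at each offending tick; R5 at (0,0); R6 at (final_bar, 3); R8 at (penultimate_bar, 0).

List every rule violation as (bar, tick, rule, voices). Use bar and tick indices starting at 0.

bar 0: v0=F3 v1=F4 downbeat P8
bar 1: v0=G3 v1=B3 downbeat M3
bar 2: v0=F3 v1=D4 downbeat M6
bar 3: v0=E3 v1=E5 downbeat P1
bar 4: v0=D3 v1=F3 downbeat m3
bar 5: v0=C3 v1=E3 downbeat M3
bar 6: v0=G3 v1=E4 downbeat M6
bar 7: v0=F3 v1=F4 downbeat P8
  -> R7 @ bar 3 tick 0 v(1,): A3->E5 leap 19st
  -> R4 @ bar 3 tick 2 v(0, 1): E3/A4 P4 untreated
  -> R7 @ bar 4 tick 0 v(1,): A4->F3 leap 16st
  -> R7 @ bar 7 tick 0 v(1,): B3->F4 leap 6st

(3, 0, R7, (1,))
(3, 2, R4, (0, 1))
(4, 0, R7, (1,))
(7, 0, R7, (1,))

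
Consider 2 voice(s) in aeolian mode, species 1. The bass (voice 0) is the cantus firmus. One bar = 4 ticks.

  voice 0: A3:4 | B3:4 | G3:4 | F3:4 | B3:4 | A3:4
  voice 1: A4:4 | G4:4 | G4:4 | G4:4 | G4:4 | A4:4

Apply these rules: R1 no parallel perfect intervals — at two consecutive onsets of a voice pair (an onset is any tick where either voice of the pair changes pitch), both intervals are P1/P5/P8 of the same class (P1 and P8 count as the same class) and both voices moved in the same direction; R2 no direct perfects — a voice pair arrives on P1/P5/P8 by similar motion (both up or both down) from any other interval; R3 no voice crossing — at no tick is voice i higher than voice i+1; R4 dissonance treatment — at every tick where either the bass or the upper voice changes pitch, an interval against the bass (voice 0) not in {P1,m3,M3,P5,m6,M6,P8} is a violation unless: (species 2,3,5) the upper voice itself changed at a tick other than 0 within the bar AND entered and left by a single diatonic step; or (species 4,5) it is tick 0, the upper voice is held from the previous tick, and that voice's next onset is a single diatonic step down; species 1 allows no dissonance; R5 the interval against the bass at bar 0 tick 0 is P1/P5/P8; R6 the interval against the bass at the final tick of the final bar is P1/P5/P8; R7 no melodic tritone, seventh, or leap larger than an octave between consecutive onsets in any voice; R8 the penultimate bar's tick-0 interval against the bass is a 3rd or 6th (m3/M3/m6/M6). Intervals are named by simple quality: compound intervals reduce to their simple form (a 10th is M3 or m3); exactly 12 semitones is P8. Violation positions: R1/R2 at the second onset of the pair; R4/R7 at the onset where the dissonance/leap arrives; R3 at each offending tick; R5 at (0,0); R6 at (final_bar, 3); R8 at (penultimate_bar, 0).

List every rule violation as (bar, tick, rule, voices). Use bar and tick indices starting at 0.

(3, 0, R4, (0, 1))
(4, 0, R7, (0,))

bar 0: v0=A3 v1=A4 downbeat P8
bar 1: v0=B3 v1=G4 downbeat m6
bar 2: v0=G3 v1=G4 downbeat P8
bar 3: v0=F3 v1=G4 downbeat M2
bar 4: v0=B3 v1=G4 downbeat m6
bar 5: v0=A3 v1=A4 downbeat P8
  -> R4 @ bar 3 tick 0 v(0, 1): F3/G4 M2 untreated
  -> R7 @ bar 4 tick 0 v(0,): F3->B3 leap 6st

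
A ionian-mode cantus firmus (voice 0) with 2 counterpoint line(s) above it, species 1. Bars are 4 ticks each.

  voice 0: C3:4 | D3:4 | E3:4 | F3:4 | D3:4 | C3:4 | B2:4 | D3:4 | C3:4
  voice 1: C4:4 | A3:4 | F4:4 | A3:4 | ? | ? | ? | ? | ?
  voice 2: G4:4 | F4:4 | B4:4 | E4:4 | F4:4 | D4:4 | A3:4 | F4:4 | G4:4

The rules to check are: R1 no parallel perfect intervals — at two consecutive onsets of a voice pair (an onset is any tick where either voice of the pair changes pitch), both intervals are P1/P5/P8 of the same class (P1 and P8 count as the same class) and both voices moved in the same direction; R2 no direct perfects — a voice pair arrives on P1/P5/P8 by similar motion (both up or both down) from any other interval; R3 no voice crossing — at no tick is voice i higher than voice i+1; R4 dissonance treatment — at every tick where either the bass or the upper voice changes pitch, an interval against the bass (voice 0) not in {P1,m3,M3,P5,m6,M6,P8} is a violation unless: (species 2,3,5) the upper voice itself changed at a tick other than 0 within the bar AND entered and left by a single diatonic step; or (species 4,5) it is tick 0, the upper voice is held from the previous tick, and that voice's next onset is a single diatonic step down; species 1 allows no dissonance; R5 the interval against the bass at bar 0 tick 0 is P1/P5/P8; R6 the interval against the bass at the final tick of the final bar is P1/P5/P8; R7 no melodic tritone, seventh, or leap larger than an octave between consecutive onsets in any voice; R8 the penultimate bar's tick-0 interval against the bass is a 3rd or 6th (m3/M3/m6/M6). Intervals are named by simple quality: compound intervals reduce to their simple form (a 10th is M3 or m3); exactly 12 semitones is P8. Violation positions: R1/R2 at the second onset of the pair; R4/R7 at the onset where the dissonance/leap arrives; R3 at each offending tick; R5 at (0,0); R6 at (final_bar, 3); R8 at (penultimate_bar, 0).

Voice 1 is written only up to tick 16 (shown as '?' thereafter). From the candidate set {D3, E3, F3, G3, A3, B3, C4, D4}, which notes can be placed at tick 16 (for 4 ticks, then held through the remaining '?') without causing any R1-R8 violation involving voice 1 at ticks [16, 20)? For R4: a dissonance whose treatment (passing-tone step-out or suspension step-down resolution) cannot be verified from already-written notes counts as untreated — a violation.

{A3, B3, D4, F3}

D3: violates R2
E3: violates R4
F3: legal
G3: violates R4
A3: legal
B3: legal
C4: violates R4
D4: legal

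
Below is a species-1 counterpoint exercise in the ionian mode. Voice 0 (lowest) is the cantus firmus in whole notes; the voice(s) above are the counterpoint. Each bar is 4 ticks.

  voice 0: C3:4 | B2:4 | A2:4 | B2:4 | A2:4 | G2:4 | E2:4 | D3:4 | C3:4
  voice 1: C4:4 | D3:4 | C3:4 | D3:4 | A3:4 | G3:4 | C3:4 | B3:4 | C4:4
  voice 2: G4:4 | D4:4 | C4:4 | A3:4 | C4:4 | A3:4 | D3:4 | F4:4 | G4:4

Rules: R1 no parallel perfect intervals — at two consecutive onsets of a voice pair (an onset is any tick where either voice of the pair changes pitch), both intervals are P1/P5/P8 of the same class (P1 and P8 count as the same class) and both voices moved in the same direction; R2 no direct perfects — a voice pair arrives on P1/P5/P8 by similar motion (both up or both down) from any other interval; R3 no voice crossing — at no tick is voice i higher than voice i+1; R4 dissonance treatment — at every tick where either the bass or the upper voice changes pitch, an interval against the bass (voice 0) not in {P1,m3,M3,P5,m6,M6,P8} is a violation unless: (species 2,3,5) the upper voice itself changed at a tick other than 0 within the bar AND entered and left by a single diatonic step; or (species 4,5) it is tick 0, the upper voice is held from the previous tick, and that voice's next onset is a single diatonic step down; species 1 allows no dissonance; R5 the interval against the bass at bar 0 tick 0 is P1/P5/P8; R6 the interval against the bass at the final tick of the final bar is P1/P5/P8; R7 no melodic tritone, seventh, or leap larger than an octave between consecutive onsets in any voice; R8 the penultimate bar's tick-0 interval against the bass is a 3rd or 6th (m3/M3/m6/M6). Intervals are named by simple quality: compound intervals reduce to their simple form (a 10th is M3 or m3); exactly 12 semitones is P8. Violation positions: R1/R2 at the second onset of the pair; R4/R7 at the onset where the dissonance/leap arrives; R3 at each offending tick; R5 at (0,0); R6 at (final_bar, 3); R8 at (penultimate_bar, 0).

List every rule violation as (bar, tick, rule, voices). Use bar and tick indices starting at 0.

bar 0: v0=C3 v1=C4 v2=G4 downbeat P5
bar 1: v0=B2 v1=D3 v2=D4 downbeat m3
bar 2: v0=A2 v1=C3 v2=C4 downbeat m3
bar 3: v0=B2 v1=D3 v2=A3 downbeat m7
bar 4: v0=A2 v1=A3 v2=C4 downbeat m3
bar 5: v0=G2 v1=G3 v2=A3 downbeat M2
bar 6: v0=E2 v1=C3 v2=D3 downbeat m7
bar 7: v0=D3 v1=B3 v2=F4 downbeat m3
bar 8: v0=C3 v1=C4 v2=G4 downbeat P5
  -> R2 @ bar 1 tick 0 v(1, 2): C4/G4 P5 -> D3/D4 P8 similar
  -> R7 @ bar 1 tick 0 v(1,): C4->D3 leap 10st
  -> R1 @ bar 2 tick 0 v(1, 2): D3/D4 P8 -> C3/C4 P8 similar
  -> R4 @ bar 3 tick 0 v(0, 2): B2/A3 m7 untreated
  -> R1 @ bar 5 tick 0 v(0, 1): A2/A3 P8 -> G2/G3 P8 similar
  -> R4 @ bar 5 tick 0 v(0, 2): G2/A3 M2 untreated
  -> R4 @ bar 6 tick 0 v(0, 2): E2/D3 m7 untreated
  -> R7 @ bar 7 tick 0 v(0,): E2->D3 leap 10st
  -> R7 @ bar 7 tick 0 v(1,): C3->B3 leap 11st
  -> R7 @ bar 7 tick 0 v(2,): D3->F4 leap 15st
  -> R2 @ bar 8 tick 0 v(1, 2): B3/F4 TT -> C4/G4 P5 similar

(1, 0, R2, (1, 2))
(1, 0, R7, (1,))
(2, 0, R1, (1, 2))
(3, 0, R4, (0, 2))
(5, 0, R1, (0, 1))
(5, 0, R4, (0, 2))
(6, 0, R4, (0, 2))
(7, 0, R7, (0,))
(7, 0, R7, (1,))
(7, 0, R7, (2,))
(8, 0, R2, (1, 2))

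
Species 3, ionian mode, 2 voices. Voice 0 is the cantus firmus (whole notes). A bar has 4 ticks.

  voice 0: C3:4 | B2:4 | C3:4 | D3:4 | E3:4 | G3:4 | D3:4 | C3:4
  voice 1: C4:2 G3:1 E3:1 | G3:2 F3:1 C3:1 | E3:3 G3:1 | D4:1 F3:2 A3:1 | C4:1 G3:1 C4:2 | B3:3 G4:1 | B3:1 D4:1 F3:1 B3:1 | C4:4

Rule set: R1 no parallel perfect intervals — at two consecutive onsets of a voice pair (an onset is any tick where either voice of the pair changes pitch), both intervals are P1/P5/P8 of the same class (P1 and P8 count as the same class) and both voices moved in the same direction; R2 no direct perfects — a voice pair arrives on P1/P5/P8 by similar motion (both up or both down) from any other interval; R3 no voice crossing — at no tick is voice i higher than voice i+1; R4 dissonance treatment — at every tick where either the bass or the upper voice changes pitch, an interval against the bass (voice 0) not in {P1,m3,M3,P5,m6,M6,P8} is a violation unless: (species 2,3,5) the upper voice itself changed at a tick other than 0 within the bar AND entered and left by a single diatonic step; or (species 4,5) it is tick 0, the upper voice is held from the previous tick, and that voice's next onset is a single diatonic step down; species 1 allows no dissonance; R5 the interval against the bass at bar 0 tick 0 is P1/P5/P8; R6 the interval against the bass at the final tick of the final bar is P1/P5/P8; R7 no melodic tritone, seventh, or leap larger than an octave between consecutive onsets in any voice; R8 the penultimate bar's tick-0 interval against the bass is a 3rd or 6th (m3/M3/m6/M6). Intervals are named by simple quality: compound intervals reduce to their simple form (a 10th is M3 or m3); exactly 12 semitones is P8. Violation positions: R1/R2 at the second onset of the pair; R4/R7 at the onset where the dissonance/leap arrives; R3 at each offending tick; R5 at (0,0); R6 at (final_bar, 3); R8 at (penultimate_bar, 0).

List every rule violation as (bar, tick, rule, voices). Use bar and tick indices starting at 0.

bar 0: v0=C3 v1=C4 downbeat P8
bar 1: v0=B2 v1=G3 downbeat m6
bar 2: v0=C3 v1=E3 downbeat M3
bar 3: v0=D3 v1=D4 downbeat P8
bar 4: v0=E3 v1=C4 downbeat m6
bar 5: v0=G3 v1=B3 downbeat M3
bar 6: v0=D3 v1=B3 downbeat M6
bar 7: v0=C3 v1=C4 downbeat P8
  -> R4 @ bar 1 tick 2 v(0, 1): B2/F3 TT untreated
  -> R4 @ bar 1 tick 3 v(0, 1): B2/C3 m2 untreated
  -> R2 @ bar 3 tick 0 v(0, 1): C3/G3 P5 -> D3/D4 P8 similar
  -> R7 @ bar 6 tick 3 v(1,): F3->B3 leap 6st

(1, 2, R4, (0, 1))
(1, 3, R4, (0, 1))
(3, 0, R2, (0, 1))
(6, 3, R7, (1,))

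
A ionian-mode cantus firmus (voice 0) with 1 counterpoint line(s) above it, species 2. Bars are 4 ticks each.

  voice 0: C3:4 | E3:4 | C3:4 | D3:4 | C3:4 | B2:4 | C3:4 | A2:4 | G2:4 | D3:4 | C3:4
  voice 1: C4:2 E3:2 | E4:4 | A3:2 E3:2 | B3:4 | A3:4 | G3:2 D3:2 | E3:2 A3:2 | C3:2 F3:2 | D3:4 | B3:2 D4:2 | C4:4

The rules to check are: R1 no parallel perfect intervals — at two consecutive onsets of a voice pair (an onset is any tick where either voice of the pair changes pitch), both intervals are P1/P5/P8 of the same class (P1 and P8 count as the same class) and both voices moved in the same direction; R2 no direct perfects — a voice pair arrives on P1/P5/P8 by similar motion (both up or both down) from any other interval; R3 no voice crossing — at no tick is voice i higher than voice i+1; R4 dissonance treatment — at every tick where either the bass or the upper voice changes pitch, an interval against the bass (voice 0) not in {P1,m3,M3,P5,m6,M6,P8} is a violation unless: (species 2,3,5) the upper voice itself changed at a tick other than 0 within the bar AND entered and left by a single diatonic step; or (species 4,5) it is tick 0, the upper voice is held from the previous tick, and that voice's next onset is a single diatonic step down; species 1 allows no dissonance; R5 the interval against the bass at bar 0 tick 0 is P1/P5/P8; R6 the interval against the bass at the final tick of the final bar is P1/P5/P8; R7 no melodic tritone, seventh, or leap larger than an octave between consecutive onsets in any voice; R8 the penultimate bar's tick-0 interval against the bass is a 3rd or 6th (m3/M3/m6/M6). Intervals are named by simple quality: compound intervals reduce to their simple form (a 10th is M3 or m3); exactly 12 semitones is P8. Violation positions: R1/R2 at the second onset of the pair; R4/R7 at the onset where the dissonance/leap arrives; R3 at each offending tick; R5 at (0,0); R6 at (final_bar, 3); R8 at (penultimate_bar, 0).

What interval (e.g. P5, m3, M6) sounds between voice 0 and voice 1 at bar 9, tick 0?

voice 0=D3 voice 1=B3 -> M6

M6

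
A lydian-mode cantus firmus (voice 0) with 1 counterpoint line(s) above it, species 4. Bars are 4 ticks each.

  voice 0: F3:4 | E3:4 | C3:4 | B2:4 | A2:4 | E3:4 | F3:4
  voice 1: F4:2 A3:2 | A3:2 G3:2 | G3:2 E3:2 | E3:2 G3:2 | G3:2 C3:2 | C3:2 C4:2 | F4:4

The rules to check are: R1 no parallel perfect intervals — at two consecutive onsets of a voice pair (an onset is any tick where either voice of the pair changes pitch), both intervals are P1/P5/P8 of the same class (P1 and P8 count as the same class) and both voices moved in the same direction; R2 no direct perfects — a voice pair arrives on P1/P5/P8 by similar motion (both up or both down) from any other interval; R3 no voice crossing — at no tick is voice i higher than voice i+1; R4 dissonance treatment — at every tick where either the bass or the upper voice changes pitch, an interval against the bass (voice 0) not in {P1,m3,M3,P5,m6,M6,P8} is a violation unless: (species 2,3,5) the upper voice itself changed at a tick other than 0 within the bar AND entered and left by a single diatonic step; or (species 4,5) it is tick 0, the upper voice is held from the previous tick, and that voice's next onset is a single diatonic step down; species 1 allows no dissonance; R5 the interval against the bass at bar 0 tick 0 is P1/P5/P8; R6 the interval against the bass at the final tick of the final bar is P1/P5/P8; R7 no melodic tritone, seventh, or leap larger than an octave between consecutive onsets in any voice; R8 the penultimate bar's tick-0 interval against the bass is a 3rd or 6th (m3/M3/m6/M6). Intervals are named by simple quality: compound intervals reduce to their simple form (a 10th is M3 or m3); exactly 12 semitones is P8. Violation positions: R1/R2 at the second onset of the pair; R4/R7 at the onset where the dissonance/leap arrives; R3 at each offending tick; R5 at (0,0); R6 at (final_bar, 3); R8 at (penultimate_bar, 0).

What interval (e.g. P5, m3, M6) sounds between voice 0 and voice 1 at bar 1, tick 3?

m3

voice 0=E3 voice 1=G3 -> m3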